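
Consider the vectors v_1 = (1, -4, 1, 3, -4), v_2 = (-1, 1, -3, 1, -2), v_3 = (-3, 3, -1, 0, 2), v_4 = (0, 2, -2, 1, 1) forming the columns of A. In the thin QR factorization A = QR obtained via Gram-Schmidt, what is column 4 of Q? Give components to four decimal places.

v_1 = (1, -4, 1, 3, -4); ‖v_1‖ = 6.5574, so q_1 = (0.1525, -0.6100, 0.1525, 0.4575, -0.6100).
q_1·v_2 = 0.1525·(-1) + (-0.6100)·1 + 0.1525·(-3) + 0.4575·1 + (-0.6100)·(-2) = 0.4575.
u_2 = v_2 − 0.4575·q_1 = (-1.0698, 1.2791, -3.0698, 0.7907, -1.7209).
‖u_2‖ = 3.9738, so q_2 = (-0.2692, 0.3219, -0.7725, 0.1990, -0.4331).
q_1·v_3 = 0.1525·(-3) + (-0.6100)·3 + 0.1525·(-1) + 0.4575·0 + (-0.6100)·2 = -3.6600; q_2·v_3 = (-0.2692)·(-3) + 0.3219·3 + (-0.7725)·(-1) + 0.1990·0 + (-0.4331)·2 = 1.6796.
u_3 = v_3 + 3.6600·q_1 − 1.6796·q_2 = (-1.9897, 0.2268, 0.8557, 1.3402, 0.4948).
‖u_3‖ = 2.6045, so q_3 = (-0.7639, 0.0871, 0.3285, 0.5146, 0.1900).
q_1·v_4 = 0.1525·0 + (-0.6100)·2 + 0.1525·(-2) + 0.4575·1 + (-0.6100)·1 = -1.6775; q_2·v_4 = (-0.2692)·0 + 0.3219·2 + (-0.7725)·(-2) + 0.1990·1 + (-0.4331)·1 = 1.9547; q_3·v_4 = (-0.7639)·0 + 0.0871·2 + 0.3285·(-2) + 0.5146·1 + 0.1900·1 = 0.2217.
u_4 = v_4 + 1.6775·q_1 − 1.9547·q_2 − 0.2217·q_3 = (0.9514, 0.3283, -0.3070, 1.2644, 0.7812).
‖u_4‖ = 1.8210, so q_4 = (0.5224, 0.1803, -0.1686, 0.6944, 0.4290).

q_4 = (0.5224, 0.1803, -0.1686, 0.6944, 0.4290)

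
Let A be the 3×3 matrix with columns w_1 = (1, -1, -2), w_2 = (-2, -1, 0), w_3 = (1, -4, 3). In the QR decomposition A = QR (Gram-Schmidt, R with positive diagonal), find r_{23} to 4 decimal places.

w_1 = (1, -1, -2); ‖w_1‖ = 2.4495, so e_1 = (0.4082, -0.4082, -0.8165).
e_1·w_2 = 0.4082·(-2) + (-0.4082)·(-1) + (-0.8165)·0 = -0.4082.
u_2 = w_2 + 0.4082·e_1 = (-1.8333, -1.1667, -0.3333).
‖u_2‖ = 2.1985, so e_2 = (-0.8339, -0.5307, -0.1516).
r_{23} = e_2·w_3 = 0.8339.

r_{23} = 0.8339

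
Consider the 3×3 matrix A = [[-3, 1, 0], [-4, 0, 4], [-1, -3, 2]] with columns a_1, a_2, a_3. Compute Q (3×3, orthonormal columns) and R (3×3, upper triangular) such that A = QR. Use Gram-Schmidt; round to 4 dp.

e_1 = a_1/‖a_1‖ = (-3, -4, -1)/5.0990 = (-0.5883, -0.7845, -0.1961).
r_{12} = e_1·a_2 = 0.0000.
u_2 = a_2 + 0.0000·e_1 = (1.0000, 0.0000, -3.0000).
‖u_2‖ = 3.1623, so e_2 = (0.3162, 0.0000, -0.9487).
r_{13} = e_1·a_3 = -3.5301; r_{23} = e_2·a_3 = -1.8974.
u_3 = a_3 + 3.5301·e_1 + 1.8974·e_2 = (-1.4769, 1.2308, -0.4923).
‖u_3‖ = 1.9846, so e_3 = (-0.7442, 0.6202, -0.2481).

Q = [[-0.5883, 0.3162, -0.7442], [-0.7845, 0.0000, 0.6202], [-0.1961, -0.9487, -0.2481]], R = [[5.0990, 0.0000, -3.5301], [0.0000, 3.1623, -1.8974], [0.0000, 0.0000, 1.9846]]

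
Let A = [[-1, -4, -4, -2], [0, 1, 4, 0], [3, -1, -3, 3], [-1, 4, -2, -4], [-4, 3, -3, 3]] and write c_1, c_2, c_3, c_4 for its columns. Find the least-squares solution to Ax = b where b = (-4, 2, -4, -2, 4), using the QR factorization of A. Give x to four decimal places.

q_1 = c_1/‖c_1‖ = (-1, 0, 3, -1, -4)/5.1962 = (-0.1925, 0.0000, 0.5774, -0.1925, -0.7698).
r_{12} = q_1·c_2 = -2.8868.
u_2 = c_2 + 2.8868·q_1 = (-4.5556, 1.0000, 0.6667, 3.4444, 0.7778).
‖u_2‖ = 5.8878, so q_2 = (-0.7737, 0.1698, 0.1132, 0.5850, 0.1321).
r_{13} = q_1·c_3 = 1.7321; r_{23} = q_2·c_3 = 1.8683.
u_3 = c_3 − 1.7321·q_1 − 1.8683·q_2 = (-2.2212, 3.6827, -4.2115, -2.7596, -1.9135).
‖u_3‖ = 6.8927, so q_3 = (-0.3222, 0.5343, -0.6110, -0.4004, -0.2776).
r_{14} = q_1·c_4 = 0.5774; r_{24} = q_2·c_4 = -0.0566; r_{34} = q_3·c_4 = -0.4199.
u_4 = c_4 − 0.5774·q_1 + 0.0566·q_2 + 0.4199·q_3 = (-2.0680, 0.2340, 2.4165, -4.0239, 3.3354).
‖u_4‖ = 6.1227, so q_4 = (-0.3378, 0.0382, 0.3947, -0.6572, 0.5448).
Qᵀb = (-4.2339, 2.3400, 4.4919, 3.3422).
Back-substitute: x_4 = 3.3422/6.1227 = 0.5459.
x_3 = (4.4919 + 0.4199·0.5459)/6.8927 = 0.6849.
x_2 = (2.3400 − 1.8683·0.6849 + 0.0566·0.5459)/5.8878 = 0.1853.
x_1 = (-4.2339 + 2.8868·0.1853 − 1.7321·0.6849 − 0.5774·0.5459)/5.1962 = -1.0008.

x = (-1.0008, 0.1853, 0.6849, 0.5459)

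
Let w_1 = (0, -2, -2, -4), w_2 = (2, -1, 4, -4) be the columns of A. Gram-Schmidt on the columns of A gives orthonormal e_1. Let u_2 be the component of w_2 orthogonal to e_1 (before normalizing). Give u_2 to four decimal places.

u_2 = (2.0000, -0.1667, 4.8333, -2.3333)

w_1 = (0, -2, -2, -4); ‖w_1‖ = 4.8990, so e_1 = (0.0000, -0.4082, -0.4082, -0.8165).
e_1·w_2 = 0.0000·2 + (-0.4082)·(-1) + (-0.4082)·4 + (-0.8165)·(-4) = 2.0412.
u_2 = w_2 − 2.0412·e_1 = (2.0000, -0.1667, 4.8333, -2.3333).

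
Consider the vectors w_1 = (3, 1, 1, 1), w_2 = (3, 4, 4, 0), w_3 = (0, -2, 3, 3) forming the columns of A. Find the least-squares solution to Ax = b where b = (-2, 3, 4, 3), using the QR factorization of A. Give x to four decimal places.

x = (-1.3868, 1.0389, 0.7451)

q_1 = w_1/‖w_1‖ = (3, 1, 1, 1)/3.4641 = (0.8660, 0.2887, 0.2887, 0.2887).
r_{12} = q_1·w_2 = 4.9075.
u_2 = w_2 − 4.9075·q_1 = (-1.2500, 2.5833, 2.5833, -1.4167).
‖u_2‖ = 4.1130, so q_2 = (-0.3039, 0.6281, 0.6281, -0.3444).
r_{13} = q_1·w_3 = 1.1547; r_{23} = q_2·w_3 = -0.4052.
u_3 = w_3 − 1.1547·q_1 + 0.4052·q_2 = (-1.1232, -2.0788, 2.9212, 2.5271).
‖u_3‖ = 4.5280, so q_3 = (-0.2480, -0.4591, 0.6451, 0.5581).
Qᵀb = (1.1547, 3.9712, 3.3737).
Back-substitute: x_3 = 3.3737/4.5280 = 0.7451.
x_2 = (3.9712 + 0.4052·0.7451)/4.1130 = 1.0389.
x_1 = (1.1547 − 4.9075·1.0389 − 1.1547·0.7451)/3.4641 = -1.3868.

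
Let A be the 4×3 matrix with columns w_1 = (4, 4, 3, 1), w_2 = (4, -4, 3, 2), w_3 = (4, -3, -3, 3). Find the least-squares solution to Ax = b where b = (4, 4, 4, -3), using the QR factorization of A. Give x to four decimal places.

w_1 = (4, 4, 3, 1); ‖w_1‖ = 6.4807, so e_1 = (0.6172, 0.6172, 0.4629, 0.1543).
e_1·w_2 = 0.6172·4 + 0.6172·(-4) + 0.4629·3 + 0.1543·2 = 1.6973.
u_2 = w_2 − 1.6973·e_1 = (2.9524, -5.0476, 2.2143, 1.7381).
‖u_2‖ = 6.4899, so e_2 = (0.4549, -0.7778, 0.3412, 0.2678).
e_1·w_3 = 0.6172·4 + 0.6172·(-3) + 0.4629·(-3) + 0.1543·3 = -0.3086; e_2·w_3 = 0.4549·4 + (-0.7778)·(-3) + 0.3412·(-3) + 0.2678·3 = 3.9328.
u_3 = w_3 + 0.3086·e_1 − 3.9328·e_2 = (2.4014, 0.2493, -4.1990, 1.9943).
‖u_3‖ = 5.2381, so e_3 = (0.4584, 0.0476, -0.8016, 0.3807).
Qᵀb = (6.3264, -0.7301, -2.3246).
Back-substitute: x_3 = -2.3246/5.2381 = -0.4438.
x_2 = (-0.7301 − 3.9328·(-0.4438))/6.4899 = 0.1564.
x_1 = (6.3264 − 1.6973·0.1564 + 0.3086·(-0.4438))/6.4807 = 0.9141.

x = (0.9141, 0.1564, -0.4438)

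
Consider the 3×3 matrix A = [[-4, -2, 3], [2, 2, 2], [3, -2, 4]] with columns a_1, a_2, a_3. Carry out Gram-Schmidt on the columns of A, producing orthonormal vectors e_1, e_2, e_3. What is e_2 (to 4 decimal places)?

e_2 = (-0.3574, 0.4836, -0.7990)

e_1 = a_1/‖a_1‖ = (-4, 2, 3)/5.3852 = (-0.7428, 0.3714, 0.5571).
r_{12} = e_1·a_2 = 1.1142.
u_2 = a_2 − 1.1142·e_1 = (-1.1724, 1.5862, -2.6207).
‖u_2‖ = 3.2800, so e_2 = (-0.3574, 0.4836, -0.7990).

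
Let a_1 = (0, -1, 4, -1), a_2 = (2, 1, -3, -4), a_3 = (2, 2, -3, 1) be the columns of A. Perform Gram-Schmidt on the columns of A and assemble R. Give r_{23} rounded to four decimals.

r_{23} = 0.6931

a_1 = (0, -1, 4, -1); ‖a_1‖ = 4.2426, so q_1 = (0.0000, -0.2357, 0.9428, -0.2357).
q_1·a_2 = 0.0000·2 + (-0.2357)·1 + 0.9428·(-3) + (-0.2357)·(-4) = -2.1213.
u_2 = a_2 + 2.1213·q_1 = (2.0000, 0.5000, -1.0000, -4.5000).
‖u_2‖ = 5.0498, so q_2 = (0.3961, 0.0990, -0.1980, -0.8911).
r_{23} = q_2·a_3 = 0.6931.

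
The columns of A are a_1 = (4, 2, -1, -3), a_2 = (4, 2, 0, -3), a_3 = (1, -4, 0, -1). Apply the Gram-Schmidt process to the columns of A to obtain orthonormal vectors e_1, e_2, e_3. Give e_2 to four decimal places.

a_1 = (4, 2, -1, -3); ‖a_1‖ = 5.4772, so e_1 = (0.7303, 0.3651, -0.1826, -0.5477).
e_1·a_2 = 0.7303·4 + 0.3651·2 + (-0.1826)·0 + (-0.5477)·(-3) = 5.2947.
u_2 = a_2 − 5.2947·e_1 = (0.1333, 0.0667, 0.9667, -0.1000).
‖u_2‖ = 0.9832, so e_2 = (0.1356, 0.0678, 0.9832, -0.1017).

e_2 = (0.1356, 0.0678, 0.9832, -0.1017)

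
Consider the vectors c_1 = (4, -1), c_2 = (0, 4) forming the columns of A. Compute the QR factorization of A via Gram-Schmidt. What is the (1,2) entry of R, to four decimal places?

r_{12} = -0.9701

q_1 = c_1/‖c_1‖ = (4, -1)/4.1231 = (0.9701, -0.2425).
r_{12} = q_1·c_2 = -0.9701.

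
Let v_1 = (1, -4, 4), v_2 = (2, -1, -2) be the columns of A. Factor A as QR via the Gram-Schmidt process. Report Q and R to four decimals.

Q = [[0.1741, 0.6915], [-0.6963, -0.4170], [0.6963, -0.5898]], R = [[5.7446, -0.3482], [0.0000, 2.9797]]

v_1 = (1, -4, 4); ‖v_1‖ = 5.7446, so e_1 = (0.1741, -0.6963, 0.6963).
e_1·v_2 = 0.1741·2 + (-0.6963)·(-1) + 0.6963·(-2) = -0.3482.
u_2 = v_2 + 0.3482·e_1 = (2.0606, -1.2424, -1.7576).
‖u_2‖ = 2.9797, so e_2 = (0.6915, -0.4170, -0.5898).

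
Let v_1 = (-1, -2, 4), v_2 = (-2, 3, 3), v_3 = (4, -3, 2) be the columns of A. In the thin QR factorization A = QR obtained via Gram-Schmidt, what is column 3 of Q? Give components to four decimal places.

q_1 = v_1/‖v_1‖ = (-1, -2, 4)/4.5826 = (-0.2182, -0.4364, 0.8729).
r_{12} = q_1·v_2 = 1.7457.
u_2 = v_2 − 1.7457·q_1 = (-1.6190, 3.7619, 1.4762).
‖u_2‖ = 4.3534, so q_2 = (-0.3719, 0.8641, 0.3391).
r_{13} = q_1·v_3 = 2.1822; r_{23} = q_2·v_3 = -3.4018.
u_3 = v_3 − 2.1822·q_1 + 3.4018·q_2 = (3.2111, 0.8920, 1.2487).
‖u_3‖ = 3.5589, so q_3 = (0.9023, 0.2506, 0.3509).

q_3 = (0.9023, 0.2506, 0.3509)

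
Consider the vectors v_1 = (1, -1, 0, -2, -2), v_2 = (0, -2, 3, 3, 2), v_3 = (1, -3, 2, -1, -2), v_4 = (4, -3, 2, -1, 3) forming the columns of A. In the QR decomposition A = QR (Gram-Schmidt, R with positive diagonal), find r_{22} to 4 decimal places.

v_1 = (1, -1, 0, -2, -2); ‖v_1‖ = 3.1623, so q_1 = (0.3162, -0.3162, 0.0000, -0.6325, -0.6325).
q_1·v_2 = 0.3162·0 + (-0.3162)·(-2) + 0.0000·3 + (-0.6325)·3 + (-0.6325)·2 = -2.5298.
u_2 = v_2 + 2.5298·q_1 = (0.8000, -2.8000, 3.0000, 1.4000, 0.4000).
r_{22} = ‖u_2‖ = 4.4272.

r_{22} = 4.4272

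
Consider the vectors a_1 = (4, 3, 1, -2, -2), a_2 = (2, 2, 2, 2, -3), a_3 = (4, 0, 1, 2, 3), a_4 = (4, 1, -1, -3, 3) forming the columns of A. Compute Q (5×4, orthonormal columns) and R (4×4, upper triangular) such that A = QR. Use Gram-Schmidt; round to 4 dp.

a_1 = (4, 3, 1, -2, -2); ‖a_1‖ = 5.8310, so q_1 = (0.6860, 0.5145, 0.1715, -0.3430, -0.3430).
q_1·a_2 = 0.6860·2 + 0.5145·2 + 0.1715·2 + (-0.3430)·2 + (-0.3430)·(-3) = 3.0870.
u_2 = a_2 − 3.0870·q_1 = (-0.1176, 0.4118, 1.4706, 3.0588, -1.9412).
‖u_2‖ = 3.9333, so q_2 = (-0.0299, 0.1047, 0.3739, 0.7777, -0.4935).
q_1·a_3 = 0.6860·4 + 0.5145·0 + 0.1715·1 + (-0.3430)·2 + (-0.3430)·3 = 1.2005; q_2·a_3 = (-0.0299)·4 + 0.1047·0 + 0.3739·1 + 0.7777·2 + (-0.4935)·3 = 0.3290.
u_3 = a_3 − 1.2005·q_1 − 0.3290·q_2 = (3.1863, -0.6521, 0.6711, 2.1559, 3.5741).
‖u_3‖ = 5.3339, so q_3 = (0.5974, -0.1223, 0.1258, 0.4042, 0.6701).
q_1·a_4 = 0.6860·4 + 0.5145·1 + 0.1715·(-1) + (-0.3430)·(-3) + (-0.3430)·3 = 3.0870; q_2·a_4 = (-0.0299)·4 + 0.1047·1 + 0.3739·(-1) + 0.7777·(-3) + (-0.4935)·3 = -4.2025; q_3·a_4 = 0.5974·4 + (-0.1223)·1 + 0.1258·(-1) + 0.4042·(-3) + 0.6701·3 = 2.9391.
u_4 = a_4 − 3.0870·q_1 + 4.2025·q_2 − 2.9391·q_3 = (0.0009, 0.2110, -0.3280, 0.1391, 0.0154).
‖u_4‖ = 0.4143, so q_4 = (0.0023, 0.5093, -0.7916, 0.3356, 0.0371).

Q = [[0.6860, -0.0299, 0.5974, 0.0023], [0.5145, 0.1047, -0.1223, 0.5093], [0.1715, 0.3739, 0.1258, -0.7916], [-0.3430, 0.7777, 0.4042, 0.3356], [-0.3430, -0.4935, 0.6701, 0.0371]], R = [[5.8310, 3.0870, 1.2005, 3.0870], [0.0000, 3.9333, 0.3290, -4.2025], [0.0000, 0.0000, 5.3339, 2.9391], [0.0000, 0.0000, 0.0000, 0.4143]]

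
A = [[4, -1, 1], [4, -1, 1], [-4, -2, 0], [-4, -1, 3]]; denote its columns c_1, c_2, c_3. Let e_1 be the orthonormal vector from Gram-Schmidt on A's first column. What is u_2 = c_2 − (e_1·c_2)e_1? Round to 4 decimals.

e_1 = c_1/‖c_1‖ = (4, 4, -4, -4)/8.0000 = (0.5000, 0.5000, -0.5000, -0.5000).
r_{12} = e_1·c_2 = 0.5000.
u_2 = c_2 − 0.5000·e_1 = (-1.2500, -1.2500, -1.7500, -0.7500).

u_2 = (-1.2500, -1.2500, -1.7500, -0.7500)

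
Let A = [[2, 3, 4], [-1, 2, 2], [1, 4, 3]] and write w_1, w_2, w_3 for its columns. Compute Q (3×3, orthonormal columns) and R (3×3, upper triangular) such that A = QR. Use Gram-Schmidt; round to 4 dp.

Q = [[0.8165, 0.0778, 0.5721], [-0.4082, 0.7785, 0.4767], [0.4082, 0.6228, -0.6674]], R = [[2.4495, 3.2660, 3.6742], [0.0000, 4.2817, 3.7368], [0.0000, 0.0000, 1.2395]]

q_1 = w_1/‖w_1‖ = (2, -1, 1)/2.4495 = (0.8165, -0.4082, 0.4082).
r_{12} = q_1·w_2 = 3.2660.
u_2 = w_2 − 3.2660·q_1 = (0.3333, 3.3333, 2.6667).
‖u_2‖ = 4.2817, so q_2 = (0.0778, 0.7785, 0.6228).
r_{13} = q_1·w_3 = 3.6742; r_{23} = q_2·w_3 = 3.7368.
u_3 = w_3 − 3.6742·q_1 − 3.7368·q_2 = (0.7091, 0.5909, -0.8273).
‖u_3‖ = 1.2395, so q_3 = (0.5721, 0.4767, -0.6674).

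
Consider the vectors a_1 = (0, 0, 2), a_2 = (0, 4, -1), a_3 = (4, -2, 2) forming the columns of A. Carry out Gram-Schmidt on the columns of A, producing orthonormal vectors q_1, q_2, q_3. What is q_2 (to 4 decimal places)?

q_2 = (0.0000, 1.0000, 0.0000)

q_1 = a_1/‖a_1‖ = (0, 0, 2)/2.0000 = (0.0000, 0.0000, 1.0000).
r_{12} = q_1·a_2 = -1.0000.
u_2 = a_2 + 1.0000·q_1 = (0.0000, 4.0000, 0.0000).
‖u_2‖ = 4.0000, so q_2 = (0.0000, 1.0000, 0.0000).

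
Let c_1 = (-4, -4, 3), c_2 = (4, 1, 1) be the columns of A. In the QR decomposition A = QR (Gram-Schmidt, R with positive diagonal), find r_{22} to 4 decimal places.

r_{22} = 3.3093

c_1 = (-4, -4, 3); ‖c_1‖ = 6.4031, so q_1 = (-0.6247, -0.6247, 0.4685).
q_1·c_2 = (-0.6247)·4 + (-0.6247)·1 + 0.4685·1 = -2.6550.
u_2 = c_2 + 2.6550·q_1 = (2.3415, -0.6585, 2.2439).
r_{22} = ‖u_2‖ = 3.3093.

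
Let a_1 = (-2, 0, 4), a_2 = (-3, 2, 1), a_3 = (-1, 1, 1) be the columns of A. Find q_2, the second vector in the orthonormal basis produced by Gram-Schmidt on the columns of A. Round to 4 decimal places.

a_1 = (-2, 0, 4); ‖a_1‖ = 4.4721, so q_1 = (-0.4472, 0.0000, 0.8944).
q_1·a_2 = (-0.4472)·(-3) + 0.0000·2 + 0.8944·1 = 2.2361.
u_2 = a_2 − 2.2361·q_1 = (-2.0000, 2.0000, -1.0000).
‖u_2‖ = 3.0000, so q_2 = (-0.6667, 0.6667, -0.3333).

q_2 = (-0.6667, 0.6667, -0.3333)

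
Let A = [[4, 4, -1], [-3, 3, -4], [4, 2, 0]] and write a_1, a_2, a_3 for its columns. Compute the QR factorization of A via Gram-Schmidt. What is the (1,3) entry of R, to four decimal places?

r_{13} = 1.2494

q_1 = a_1/‖a_1‖ = (4, -3, 4)/6.4031 = (0.6247, -0.4685, 0.6247).
r_{13} = q_1·a_3 = 1.2494.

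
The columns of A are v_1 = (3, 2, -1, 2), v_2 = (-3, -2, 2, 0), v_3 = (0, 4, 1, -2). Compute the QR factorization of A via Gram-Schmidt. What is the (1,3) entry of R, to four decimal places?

q_1 = v_1/‖v_1‖ = (3, 2, -1, 2)/4.2426 = (0.7071, 0.4714, -0.2357, 0.4714).
r_{13} = q_1·v_3 = 0.7071.

r_{13} = 0.7071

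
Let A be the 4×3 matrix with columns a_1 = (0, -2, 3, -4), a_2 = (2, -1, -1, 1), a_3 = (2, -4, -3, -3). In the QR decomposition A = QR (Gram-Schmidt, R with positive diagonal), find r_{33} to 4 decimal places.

r_{33} = 4.2274

e_1 = a_1/‖a_1‖ = (0, -2, 3, -4)/5.3852 = (0.0000, -0.3714, 0.5571, -0.7428).
r_{12} = e_1·a_2 = -0.9285.
u_2 = a_2 + 0.9285·e_1 = (2.0000, -1.3448, -0.4828, 0.3103).
‖u_2‖ = 2.4775, so e_2 = (0.8073, -0.5428, -0.1949, 0.1253).
r_{13} = e_1·a_3 = 2.0426; r_{23} = e_2·a_3 = 3.9946.
u_3 = a_3 − 2.0426·e_1 − 3.9946·e_2 = (-1.2247, -1.0730, -3.3596, -1.9831).
r_{33} = ‖u_3‖ = 4.2274.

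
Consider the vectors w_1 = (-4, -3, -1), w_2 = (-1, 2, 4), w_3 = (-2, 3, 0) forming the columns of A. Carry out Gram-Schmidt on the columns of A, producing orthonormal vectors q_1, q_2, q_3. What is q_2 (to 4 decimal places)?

q_2 = (-0.4342, 0.2953, 0.8510)

q_1 = w_1/‖w_1‖ = (-4, -3, -1)/5.0990 = (-0.7845, -0.5883, -0.1961).
r_{12} = q_1·w_2 = -1.1767.
u_2 = w_2 + 1.1767·q_1 = (-1.9231, 1.3077, 3.7692).
‖u_2‖ = 4.4289, so q_2 = (-0.4342, 0.2953, 0.8510).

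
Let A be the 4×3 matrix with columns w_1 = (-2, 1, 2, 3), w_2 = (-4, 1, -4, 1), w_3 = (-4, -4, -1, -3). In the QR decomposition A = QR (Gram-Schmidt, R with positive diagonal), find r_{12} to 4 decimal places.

w_1 = (-2, 1, 2, 3); ‖w_1‖ = 4.2426, so e_1 = (-0.4714, 0.2357, 0.4714, 0.7071).
r_{12} = e_1·w_2 = 0.9428.

r_{12} = 0.9428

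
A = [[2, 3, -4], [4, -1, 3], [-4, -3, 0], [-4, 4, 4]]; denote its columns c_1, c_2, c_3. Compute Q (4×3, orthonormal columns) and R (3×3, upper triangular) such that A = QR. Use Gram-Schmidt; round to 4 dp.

c_1 = (2, 4, -4, -4); ‖c_1‖ = 7.2111, so e_1 = (0.2774, 0.5547, -0.5547, -0.5547).
e_1·c_2 = 0.2774·3 + 0.5547·(-1) + (-0.5547)·(-3) + (-0.5547)·4 = -0.2774.
u_2 = c_2 + 0.2774·e_1 = (3.0769, -0.8462, -3.1538, 3.8462).
‖u_2‖ = 5.9096, so e_2 = (0.5207, -0.1432, -0.5337, 0.6508).
e_1·c_3 = 0.2774·(-4) + 0.5547·3 + (-0.5547)·0 + (-0.5547)·4 = -1.6641; e_2·c_3 = 0.5207·(-4) + (-0.1432)·3 + (-0.5337)·0 + 0.6508·4 = 0.0911.
u_3 = c_3 + 1.6641·e_1 − 0.0911·e_2 = (-3.5859, 3.9361, -0.8744, 3.0176).
‖u_3‖ = 6.1824, so e_3 = (-0.5800, 0.6367, -0.1414, 0.4881).

Q = [[0.2774, 0.5207, -0.5800], [0.5547, -0.1432, 0.6367], [-0.5547, -0.5337, -0.1414], [-0.5547, 0.6508, 0.4881]], R = [[7.2111, -0.2774, -1.6641], [0.0000, 5.9096, 0.0911], [0.0000, 0.0000, 6.1824]]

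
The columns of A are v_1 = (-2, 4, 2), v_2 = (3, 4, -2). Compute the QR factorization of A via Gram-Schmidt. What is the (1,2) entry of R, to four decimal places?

r_{12} = 1.2247

e_1 = v_1/‖v_1‖ = (-2, 4, 2)/4.8990 = (-0.4082, 0.8165, 0.4082).
r_{12} = e_1·v_2 = 1.2247.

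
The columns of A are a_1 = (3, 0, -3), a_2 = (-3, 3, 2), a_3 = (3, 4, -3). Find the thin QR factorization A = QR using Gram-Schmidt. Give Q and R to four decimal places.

a_1 = (3, 0, -3); ‖a_1‖ = 4.2426, so e_1 = (0.7071, 0.0000, -0.7071).
e_1·a_2 = 0.7071·(-3) + 0.0000·3 + (-0.7071)·2 = -3.5355.
u_2 = a_2 + 3.5355·e_1 = (-0.5000, 3.0000, -0.5000).
‖u_2‖ = 3.0822, so e_2 = (-0.1622, 0.9733, -0.1622).
e_1·a_3 = 0.7071·3 + 0.0000·4 + (-0.7071)·(-3) = 4.2426; e_2·a_3 = (-0.1622)·3 + 0.9733·4 + (-0.1622)·(-3) = 3.8933.
u_3 = a_3 − 4.2426·e_1 − 3.8933·e_2 = (0.6316, 0.2105, 0.6316).
‖u_3‖ = 0.9177, so e_3 = (0.6882, 0.2294, 0.6882).

Q = [[0.7071, -0.1622, 0.6882], [0.0000, 0.9733, 0.2294], [-0.7071, -0.1622, 0.6882]], R = [[4.2426, -3.5355, 4.2426], [0.0000, 3.0822, 3.8933], [0.0000, 0.0000, 0.9177]]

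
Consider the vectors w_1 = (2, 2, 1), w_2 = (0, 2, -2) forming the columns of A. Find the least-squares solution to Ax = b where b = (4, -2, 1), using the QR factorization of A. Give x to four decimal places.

x = (0.7647, -0.9412)

w_1 = (2, 2, 1); ‖w_1‖ = 3.0000, so e_1 = (0.6667, 0.6667, 0.3333).
e_1·w_2 = 0.6667·0 + 0.6667·2 + 0.3333·(-2) = 0.6667.
u_2 = w_2 − 0.6667·e_1 = (-0.4444, 1.5556, -2.2222).
‖u_2‖ = 2.7487, so e_2 = (-0.1617, 0.5659, -0.8085).
Qᵀb = (1.6667, -2.5870).
Back-substitute: x_2 = -2.5870/2.7487 = -0.9412.
x_1 = (1.6667 − 0.6667·(-0.9412))/3.0000 = 0.7647.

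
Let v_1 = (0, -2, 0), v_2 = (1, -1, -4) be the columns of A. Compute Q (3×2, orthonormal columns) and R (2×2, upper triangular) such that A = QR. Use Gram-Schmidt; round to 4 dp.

e_1 = v_1/‖v_1‖ = (0, -2, 0)/2.0000 = (0.0000, -1.0000, 0.0000).
r_{12} = e_1·v_2 = 1.0000.
u_2 = v_2 − 1.0000·e_1 = (1.0000, 0.0000, -4.0000).
‖u_2‖ = 4.1231, so e_2 = (0.2425, 0.0000, -0.9701).

Q = [[0.0000, 0.2425], [-1.0000, 0.0000], [0.0000, -0.9701]], R = [[2.0000, 1.0000], [0.0000, 4.1231]]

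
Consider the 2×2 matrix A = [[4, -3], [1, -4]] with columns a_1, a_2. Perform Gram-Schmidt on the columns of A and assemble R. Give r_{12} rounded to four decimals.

a_1 = (4, 1); ‖a_1‖ = 4.1231, so e_1 = (0.9701, 0.2425).
r_{12} = e_1·a_2 = -3.8806.

r_{12} = -3.8806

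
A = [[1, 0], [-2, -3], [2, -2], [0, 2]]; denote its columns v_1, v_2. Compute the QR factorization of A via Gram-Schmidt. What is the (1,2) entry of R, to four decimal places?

q_1 = v_1/‖v_1‖ = (1, -2, 2, 0)/3.0000 = (0.3333, -0.6667, 0.6667, 0.0000).
r_{12} = q_1·v_2 = 0.6667.

r_{12} = 0.6667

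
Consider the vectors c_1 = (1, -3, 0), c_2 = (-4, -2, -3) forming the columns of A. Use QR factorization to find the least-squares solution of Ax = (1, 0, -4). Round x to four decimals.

x = (0.0455, 0.2727)

q_1 = c_1/‖c_1‖ = (1, -3, 0)/3.1623 = (0.3162, -0.9487, 0.0000).
r_{12} = q_1·c_2 = 0.6325.
u_2 = c_2 − 0.6325·q_1 = (-4.2000, -1.4000, -3.0000).
‖u_2‖ = 5.3479, so q_2 = (-0.7854, -0.2618, -0.5610).
Qᵀb = (0.3162, 1.4585).
Back-substitute: x_2 = 1.4585/5.3479 = 0.2727.
x_1 = (0.3162 − 0.6325·0.2727)/3.1623 = 0.0455.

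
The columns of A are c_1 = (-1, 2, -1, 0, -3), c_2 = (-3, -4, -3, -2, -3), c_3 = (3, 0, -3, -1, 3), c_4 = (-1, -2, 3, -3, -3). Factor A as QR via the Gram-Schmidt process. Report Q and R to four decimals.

q_1 = c_1/‖c_1‖ = (-1, 2, -1, 0, -3)/3.8730 = (-0.2582, 0.5164, -0.2582, 0.0000, -0.7746).
r_{12} = q_1·c_2 = 1.8074.
u_2 = c_2 − 1.8074·q_1 = (-2.5333, -4.9333, -2.5333, -2.0000, -1.6000).
‖u_2‖ = 6.6131, so q_2 = (-0.3831, -0.7460, -0.3831, -0.3024, -0.2419).
r_{13} = q_1·c_3 = -2.3238; r_{23} = q_2·c_3 = -0.4234.
u_3 = c_3 + 2.3238·q_1 + 0.4234·q_2 = (2.2378, 0.8841, -3.7622, -1.1280, 1.0976).
‖u_3‖ = 4.7351, so q_3 = (0.4726, 0.1867, -0.7945, -0.2382, 0.2318).
r_{14} = q_1·c_4 = 0.7746; r_{24} = q_2·c_4 = 2.3589; r_{34} = q_3·c_4 = -3.2104.
u_4 = c_4 − 0.7746·q_1 − 2.3589·q_2 + 3.2104·q_3 = (1.6209, -0.0408, 1.5529, -3.0514, -1.0851).
‖u_4‖ = 3.9407, so q_4 = (0.4113, -0.0104, 0.3941, -0.7743, -0.2754).

Q = [[-0.2582, -0.3831, 0.4726, 0.4113], [0.5164, -0.7460, 0.1867, -0.0104], [-0.2582, -0.3831, -0.7945, 0.3941], [0.0000, -0.3024, -0.2382, -0.7743], [-0.7746, -0.2419, 0.2318, -0.2754]], R = [[3.8730, 1.8074, -2.3238, 0.7746], [0.0000, 6.6131, -0.4234, 2.3589], [0.0000, 0.0000, 4.7351, -3.2104], [0.0000, 0.0000, 0.0000, 3.9407]]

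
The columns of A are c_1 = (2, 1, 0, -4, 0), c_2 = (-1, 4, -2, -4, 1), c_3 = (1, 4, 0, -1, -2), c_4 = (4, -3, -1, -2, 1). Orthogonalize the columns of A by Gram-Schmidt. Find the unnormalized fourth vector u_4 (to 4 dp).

q_1 = c_1/‖c_1‖ = (2, 1, 0, -4, 0)/4.5826 = (0.4364, 0.2182, 0.0000, -0.8729, 0.0000).
r_{12} = q_1·c_2 = 3.9279.
u_2 = c_2 − 3.9279·q_1 = (-2.7143, 3.1429, -2.0000, -0.5714, 1.0000).
‖u_2‖ = 4.7509, so q_2 = (-0.5713, 0.6615, -0.4210, -0.1203, 0.2105).
r_{13} = q_1·c_3 = 2.1822; r_{23} = q_2·c_3 = 1.7741.
u_3 = c_3 − 2.1822·q_1 − 1.7741·q_2 = (1.0612, 2.3502, 0.7468, 1.1181, -2.3734).
‖u_3‖ = 3.7538, so q_3 = (0.2827, 0.6261, 0.1990, 0.2979, -0.6323).
r_{14} = q_1·c_4 = 2.8368; r_{24} = q_2·c_4 = -3.3978; r_{34} = q_3·c_4 = -2.1745.
u_4 = c_4 − 2.8368·q_1 + 3.3978·q_2 + 2.1745·q_3 = (1.4354, -0.0099, -1.9978, 0.7152, 0.3403).

u_4 = (1.4354, -0.0099, -1.9978, 0.7152, 0.3403)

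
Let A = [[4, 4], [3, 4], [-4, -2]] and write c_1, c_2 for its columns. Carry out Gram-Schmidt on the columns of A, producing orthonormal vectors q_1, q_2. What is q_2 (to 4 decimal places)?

q_2 = (0.2328, 0.6519, 0.7217)

c_1 = (4, 3, -4); ‖c_1‖ = 6.4031, so q_1 = (0.6247, 0.4685, -0.6247).
q_1·c_2 = 0.6247·4 + 0.4685·4 + (-0.6247)·(-2) = 5.6223.
u_2 = c_2 − 5.6223·q_1 = (0.4878, 1.3659, 1.5122).
‖u_2‖ = 2.0953, so q_2 = (0.2328, 0.6519, 0.7217).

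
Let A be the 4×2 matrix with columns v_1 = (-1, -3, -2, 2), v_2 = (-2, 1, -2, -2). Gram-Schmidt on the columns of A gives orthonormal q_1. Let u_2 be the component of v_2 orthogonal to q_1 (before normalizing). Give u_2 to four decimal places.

u_2 = (-2.0556, 0.8333, -2.1111, -1.8889)

v_1 = (-1, -3, -2, 2); ‖v_1‖ = 4.2426, so q_1 = (-0.2357, -0.7071, -0.4714, 0.4714).
q_1·v_2 = (-0.2357)·(-2) + (-0.7071)·1 + (-0.4714)·(-2) + 0.4714·(-2) = -0.2357.
u_2 = v_2 + 0.2357·q_1 = (-2.0556, 0.8333, -2.1111, -1.8889).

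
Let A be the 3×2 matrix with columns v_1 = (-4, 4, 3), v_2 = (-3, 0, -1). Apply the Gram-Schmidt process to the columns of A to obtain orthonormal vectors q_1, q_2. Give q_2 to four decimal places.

q_1 = v_1/‖v_1‖ = (-4, 4, 3)/6.4031 = (-0.6247, 0.6247, 0.4685).
r_{12} = q_1·v_2 = 1.4056.
u_2 = v_2 − 1.4056·q_1 = (-2.1220, -0.8780, -1.6585).
‖u_2‖ = 2.8327, so q_2 = (-0.7491, -0.3100, -0.5855).

q_2 = (-0.7491, -0.3100, -0.5855)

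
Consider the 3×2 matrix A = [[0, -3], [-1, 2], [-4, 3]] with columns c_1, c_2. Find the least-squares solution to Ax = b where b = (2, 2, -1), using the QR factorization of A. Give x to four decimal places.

c_1 = (0, -1, -4); ‖c_1‖ = 4.1231, so q_1 = (0.0000, -0.2425, -0.9701).
q_1·c_2 = 0.0000·(-3) + (-0.2425)·2 + (-0.9701)·3 = -3.3955.
u_2 = c_2 + 3.3955·q_1 = (-3.0000, 1.1765, -0.2941).
‖u_2‖ = 3.2358, so q_2 = (-0.9271, 0.3636, -0.0909).
Qᵀb = (0.4851, -1.0362).
Back-substitute: x_2 = -1.0362/3.2358 = -0.3202.
x_1 = (0.4851 + 3.3955·(-0.3202))/4.1231 = -0.1461.

x = (-0.1461, -0.3202)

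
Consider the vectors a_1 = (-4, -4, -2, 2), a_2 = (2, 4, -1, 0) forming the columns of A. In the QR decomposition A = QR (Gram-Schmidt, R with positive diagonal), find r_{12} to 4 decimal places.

a_1 = (-4, -4, -2, 2); ‖a_1‖ = 6.3246, so e_1 = (-0.6325, -0.6325, -0.3162, 0.3162).
r_{12} = e_1·a_2 = -3.4785.

r_{12} = -3.4785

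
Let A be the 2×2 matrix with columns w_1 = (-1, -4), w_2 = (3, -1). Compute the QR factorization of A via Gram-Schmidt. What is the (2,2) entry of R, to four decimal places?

r_{22} = 3.1530

e_1 = w_1/‖w_1‖ = (-1, -4)/4.1231 = (-0.2425, -0.9701).
r_{12} = e_1·w_2 = 0.2425.
u_2 = w_2 − 0.2425·e_1 = (3.0588, -0.7647).
r_{22} = ‖u_2‖ = 3.1530.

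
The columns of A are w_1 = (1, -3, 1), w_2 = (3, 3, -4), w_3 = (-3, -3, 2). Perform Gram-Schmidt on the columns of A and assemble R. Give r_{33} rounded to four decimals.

q_1 = w_1/‖w_1‖ = (1, -3, 1)/3.3166 = (0.3015, -0.9045, 0.3015).
r_{12} = q_1·w_2 = -3.0151.
u_2 = w_2 + 3.0151·q_1 = (3.9091, 0.2727, -3.0909).
‖u_2‖ = 4.9909, so q_2 = (0.7832, 0.0546, -0.6193).
r_{13} = q_1·w_3 = 2.4121; r_{23} = q_2·w_3 = -3.7523.
u_3 = w_3 − 2.4121·q_1 + 3.7523·q_2 = (-0.7883, -0.6131, -1.0511).
r_{33} = ‖u_3‖ = 1.4499.

r_{33} = 1.4499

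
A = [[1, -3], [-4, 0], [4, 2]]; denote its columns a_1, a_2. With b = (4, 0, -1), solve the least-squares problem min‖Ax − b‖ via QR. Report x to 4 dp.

e_1 = a_1/‖a_1‖ = (1, -4, 4)/5.7446 = (0.1741, -0.6963, 0.6963).
r_{12} = e_1·a_2 = 0.8704.
u_2 = a_2 − 0.8704·e_1 = (-3.1515, 0.6061, 1.3939).
‖u_2‖ = 3.4989, so e_2 = (-0.9007, 0.1732, 0.3984).
Qᵀb = (0.0000, -4.0012).
Back-substitute: x_2 = -4.0012/3.4989 = -1.1436.
x_1 = (0.0000 − 0.8704·(-1.1436))/5.7446 = 0.1733.

x = (0.1733, -1.1436)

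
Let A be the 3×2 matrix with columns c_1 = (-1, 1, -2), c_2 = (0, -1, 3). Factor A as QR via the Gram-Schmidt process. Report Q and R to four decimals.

Q = [[-0.4082, -0.8616], [0.4082, 0.1231], [-0.8165, 0.4924]], R = [[2.4495, -2.8577], [0.0000, 1.3540]]

c_1 = (-1, 1, -2); ‖c_1‖ = 2.4495, so e_1 = (-0.4082, 0.4082, -0.8165).
e_1·c_2 = (-0.4082)·0 + 0.4082·(-1) + (-0.8165)·3 = -2.8577.
u_2 = c_2 + 2.8577·e_1 = (-1.1667, 0.1667, 0.6667).
‖u_2‖ = 1.3540, so e_2 = (-0.8616, 0.1231, 0.4924).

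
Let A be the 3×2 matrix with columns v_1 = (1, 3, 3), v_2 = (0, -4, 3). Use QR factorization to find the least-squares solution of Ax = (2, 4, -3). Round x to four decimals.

v_1 = (1, 3, 3); ‖v_1‖ = 4.3589, so e_1 = (0.2294, 0.6882, 0.6882).
e_1·v_2 = 0.2294·0 + 0.6882·(-4) + 0.6882·3 = -0.6882.
u_2 = v_2 + 0.6882·e_1 = (0.1579, -3.5263, 3.4737).
‖u_2‖ = 4.9524, so e_2 = (0.0319, -0.7120, 0.7014).
Qᵀb = (1.1471, -4.8886).
Back-substitute: x_2 = -4.8886/4.9524 = -0.9871.
x_1 = (1.1471 + 0.6882·(-0.9871))/4.3589 = 0.1073.

x = (0.1073, -0.9871)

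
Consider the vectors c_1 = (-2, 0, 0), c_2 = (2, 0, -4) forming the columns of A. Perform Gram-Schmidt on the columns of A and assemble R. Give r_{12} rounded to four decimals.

r_{12} = -2.0000

c_1 = (-2, 0, 0); ‖c_1‖ = 2.0000, so q_1 = (-1.0000, 0.0000, 0.0000).
r_{12} = q_1·c_2 = -2.0000.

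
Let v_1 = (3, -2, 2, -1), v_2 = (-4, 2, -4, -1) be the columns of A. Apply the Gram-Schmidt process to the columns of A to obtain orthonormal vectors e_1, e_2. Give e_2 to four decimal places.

v_1 = (3, -2, 2, -1); ‖v_1‖ = 4.2426, so e_1 = (0.7071, -0.4714, 0.4714, -0.2357).
e_1·v_2 = 0.7071·(-4) + (-0.4714)·2 + 0.4714·(-4) + (-0.2357)·(-1) = -5.4212.
u_2 = v_2 + 5.4212·e_1 = (-0.1667, -0.5556, -1.4444, -2.2778).
‖u_2‖ = 2.7588, so e_2 = (-0.0604, -0.2014, -0.5236, -0.8256).

e_2 = (-0.0604, -0.2014, -0.5236, -0.8256)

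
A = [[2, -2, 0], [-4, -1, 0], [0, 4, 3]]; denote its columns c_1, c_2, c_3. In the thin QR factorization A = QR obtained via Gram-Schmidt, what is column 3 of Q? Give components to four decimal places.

c_1 = (2, -4, 0); ‖c_1‖ = 4.4721, so e_1 = (0.4472, -0.8944, 0.0000).
e_1·c_2 = 0.4472·(-2) + (-0.8944)·(-1) + 0.0000·4 = 0.0000.
u_2 = c_2 + 0.0000·e_1 = (-2.0000, -1.0000, 4.0000).
‖u_2‖ = 4.5826, so e_2 = (-0.4364, -0.2182, 0.8729).
e_1·c_3 = 0.4472·0 + (-0.8944)·0 + 0.0000·3 = 0.0000; e_2·c_3 = (-0.4364)·0 + (-0.2182)·0 + 0.8729·3 = 2.6186.
u_3 = c_3 + 0.0000·e_1 − 2.6186·e_2 = (1.1429, 0.5714, 0.7143).
‖u_3‖ = 1.4639, so e_3 = (0.7807, 0.3904, 0.4880).

e_3 = (0.7807, 0.3904, 0.4880)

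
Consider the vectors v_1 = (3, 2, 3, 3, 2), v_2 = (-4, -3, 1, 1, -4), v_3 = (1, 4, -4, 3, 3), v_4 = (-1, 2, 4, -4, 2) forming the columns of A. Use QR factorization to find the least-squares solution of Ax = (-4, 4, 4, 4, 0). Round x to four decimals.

x = (0.9564, 1.8052, 1.2350, 1.0682)

v_1 = (3, 2, 3, 3, 2); ‖v_1‖ = 5.9161, so q_1 = (0.5071, 0.3381, 0.5071, 0.5071, 0.3381).
q_1·v_2 = 0.5071·(-4) + 0.3381·(-3) + 0.5071·1 + 0.5071·1 + 0.3381·(-4) = -3.3806.
u_2 = v_2 + 3.3806·q_1 = (-2.2857, -1.8571, 2.7143, 2.7143, -2.8571).
‖u_2‖ = 5.6188, so q_2 = (-0.4068, -0.3305, 0.4831, 0.4831, -0.5085).
q_1·v_3 = 0.5071·1 + 0.3381·4 + 0.5071·(-4) + 0.5071·3 + 0.3381·3 = 2.3664; q_2·v_3 = (-0.4068)·1 + (-0.3305)·4 + 0.4831·(-4) + 0.4831·3 + (-0.5085)·3 = -3.7374.
u_3 = v_3 − 2.3664·q_1 + 3.7374·q_2 = (-1.7204, 1.9647, -3.3946, 3.6054, 0.2995).
‖u_3‖ = 5.6064, so q_3 = (-0.3069, 0.3504, -0.6055, 0.6431, 0.0534).
q_1·v_4 = 0.5071·(-1) + 0.3381·2 + 0.5071·4 + 0.5071·(-4) + 0.3381·2 = 0.8452; q_2·v_4 = (-0.4068)·(-1) + (-0.3305)·2 + 0.4831·4 + 0.4831·(-4) + (-0.5085)·2 = -1.2712; q_3·v_4 = (-0.3069)·(-1) + 0.3504·2 + (-0.6055)·4 + 0.6431·(-4) + 0.0534·2 = -3.8797.
u_4 = v_4 − 0.8452·q_1 + 1.2712·q_2 + 3.8797·q_3 = (-3.1362, 2.6537, 1.8364, -1.3195, 1.2752).
‖u_4‖ = 4.8598, so q_4 = (-0.6453, 0.5461, 0.3779, -0.2715, 0.2624).
Qᵀb = (3.3806, 4.1696, 2.7796, 5.1911).
Back-substitute: x_4 = 5.1911/4.8598 = 1.0682.
x_3 = (2.7796 + 3.8797·1.0682)/5.6064 = 1.2350.
x_2 = (4.1696 + 3.7374·1.2350 + 1.2712·1.0682)/5.6188 = 1.8052.
x_1 = (3.3806 + 3.3806·1.8052 − 2.3664·1.2350 − 0.8452·1.0682)/5.9161 = 0.9564.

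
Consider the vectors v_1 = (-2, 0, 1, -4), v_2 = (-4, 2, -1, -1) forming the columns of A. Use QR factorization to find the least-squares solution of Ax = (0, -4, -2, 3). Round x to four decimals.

v_1 = (-2, 0, 1, -4); ‖v_1‖ = 4.5826, so e_1 = (-0.4364, 0.0000, 0.2182, -0.8729).
e_1·v_2 = (-0.4364)·(-4) + 0.0000·2 + 0.2182·(-1) + (-0.8729)·(-1) = 2.4004.
u_2 = v_2 − 2.4004·e_1 = (-2.9524, 2.0000, -1.5238, 1.0952).
‖u_2‖ = 4.0297, so e_2 = (-0.7327, 0.4963, -0.3781, 0.2718).
Qᵀb = (-3.0551, -0.4136).
Back-substitute: x_2 = -0.4136/4.0297 = -0.1026.
x_1 = (-3.0551 − 2.4004·(-0.1026))/4.5826 = -0.6129.

x = (-0.6129, -0.1026)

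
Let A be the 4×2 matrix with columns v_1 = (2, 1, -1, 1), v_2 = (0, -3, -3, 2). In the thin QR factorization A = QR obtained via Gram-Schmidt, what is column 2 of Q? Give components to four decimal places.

e_1 = v_1/‖v_1‖ = (2, 1, -1, 1)/2.6458 = (0.7559, 0.3780, -0.3780, 0.3780).
r_{12} = e_1·v_2 = 0.7559.
u_2 = v_2 − 0.7559·e_1 = (-0.5714, -3.2857, -2.7143, 1.7143).
‖u_2‖ = 4.6291, so e_2 = (-0.1234, -0.7098, -0.5864, 0.3703).

e_2 = (-0.1234, -0.7098, -0.5864, 0.3703)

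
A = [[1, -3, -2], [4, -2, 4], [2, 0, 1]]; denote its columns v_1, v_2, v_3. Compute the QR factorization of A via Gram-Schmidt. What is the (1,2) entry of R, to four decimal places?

v_1 = (1, 4, 2); ‖v_1‖ = 4.5826, so e_1 = (0.2182, 0.8729, 0.4364).
r_{12} = e_1·v_2 = -2.4004.

r_{12} = -2.4004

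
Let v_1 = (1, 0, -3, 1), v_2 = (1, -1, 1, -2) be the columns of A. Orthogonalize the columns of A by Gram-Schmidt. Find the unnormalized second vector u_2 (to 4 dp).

u_2 = (1.3636, -1.0000, -0.0909, -1.6364)

e_1 = v_1/‖v_1‖ = (1, 0, -3, 1)/3.3166 = (0.3015, 0.0000, -0.9045, 0.3015).
r_{12} = e_1·v_2 = -1.2060.
u_2 = v_2 + 1.2060·e_1 = (1.3636, -1.0000, -0.0909, -1.6364).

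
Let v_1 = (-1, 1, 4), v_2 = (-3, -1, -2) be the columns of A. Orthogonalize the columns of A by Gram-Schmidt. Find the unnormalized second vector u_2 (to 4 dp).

u_2 = (-3.3333, -0.6667, -0.6667)

e_1 = v_1/‖v_1‖ = (-1, 1, 4)/4.2426 = (-0.2357, 0.2357, 0.9428).
r_{12} = e_1·v_2 = -1.4142.
u_2 = v_2 + 1.4142·e_1 = (-3.3333, -0.6667, -0.6667).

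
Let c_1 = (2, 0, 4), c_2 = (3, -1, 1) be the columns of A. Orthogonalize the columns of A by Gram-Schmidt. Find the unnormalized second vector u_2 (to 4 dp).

c_1 = (2, 0, 4); ‖c_1‖ = 4.4721, so q_1 = (0.4472, 0.0000, 0.8944).
q_1·c_2 = 0.4472·3 + 0.0000·(-1) + 0.8944·1 = 2.2361.
u_2 = c_2 − 2.2361·q_1 = (2.0000, -1.0000, -1.0000).

u_2 = (2.0000, -1.0000, -1.0000)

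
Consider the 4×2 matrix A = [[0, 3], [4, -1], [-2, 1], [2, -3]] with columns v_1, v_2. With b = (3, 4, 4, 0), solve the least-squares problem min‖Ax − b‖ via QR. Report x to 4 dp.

e_1 = v_1/‖v_1‖ = (0, 4, -2, 2)/4.8990 = (0.0000, 0.8165, -0.4082, 0.4082).
r_{12} = e_1·v_2 = -2.4495.
u_2 = v_2 + 2.4495·e_1 = (3.0000, 1.0000, 0.0000, -2.0000).
‖u_2‖ = 3.7417, so e_2 = (0.8018, 0.2673, 0.0000, -0.5345).
Qᵀb = (1.6330, 3.4744).
Back-substitute: x_2 = 3.4744/3.7417 = 0.9286.
x_1 = (1.6330 + 2.4495·0.9286)/4.8990 = 0.7976.

x = (0.7976, 0.9286)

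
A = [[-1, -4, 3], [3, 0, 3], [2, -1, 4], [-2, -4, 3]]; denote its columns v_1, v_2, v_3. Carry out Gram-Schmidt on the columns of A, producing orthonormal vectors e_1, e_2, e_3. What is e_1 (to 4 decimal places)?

e_1 = (-0.2357, 0.7071, 0.4714, -0.4714)

e_1 = v_1/‖v_1‖ = (-1, 3, 2, -2)/4.2426 = (-0.2357, 0.7071, 0.4714, -0.4714).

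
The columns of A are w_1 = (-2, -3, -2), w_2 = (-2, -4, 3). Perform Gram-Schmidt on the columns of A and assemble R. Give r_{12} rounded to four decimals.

r_{12} = 2.4254

q_1 = w_1/‖w_1‖ = (-2, -3, -2)/4.1231 = (-0.4851, -0.7276, -0.4851).
r_{12} = q_1·w_2 = 2.4254.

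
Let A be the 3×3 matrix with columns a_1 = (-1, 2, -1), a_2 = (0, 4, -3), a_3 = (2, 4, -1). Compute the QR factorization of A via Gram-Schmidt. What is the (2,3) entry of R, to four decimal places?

a_1 = (-1, 2, -1); ‖a_1‖ = 2.4495, so q_1 = (-0.4082, 0.8165, -0.4082).
q_1·a_2 = (-0.4082)·0 + 0.8165·4 + (-0.4082)·(-3) = 4.4907.
u_2 = a_2 − 4.4907·q_1 = (1.8333, 0.3333, -1.1667).
‖u_2‖ = 2.1985, so q_2 = (0.8339, 0.1516, -0.5307).
r_{23} = q_2·a_3 = 2.8050.

r_{23} = 2.8050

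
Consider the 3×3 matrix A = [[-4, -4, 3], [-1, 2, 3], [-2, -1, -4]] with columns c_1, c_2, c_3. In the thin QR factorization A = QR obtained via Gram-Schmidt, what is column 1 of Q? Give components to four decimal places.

c_1 = (-4, -1, -2); ‖c_1‖ = 4.5826, so e_1 = (-0.8729, -0.2182, -0.4364).

e_1 = (-0.8729, -0.2182, -0.4364)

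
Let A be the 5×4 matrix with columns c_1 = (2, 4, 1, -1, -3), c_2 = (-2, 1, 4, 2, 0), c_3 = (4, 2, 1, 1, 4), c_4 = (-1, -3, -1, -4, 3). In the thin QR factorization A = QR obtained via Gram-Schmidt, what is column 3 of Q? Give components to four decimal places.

e_3 = (0.6076, 0.2436, 0.1489, 0.1879, 0.7169)

e_1 = c_1/‖c_1‖ = (2, 4, 1, -1, -3)/5.5678 = (0.3592, 0.7184, 0.1796, -0.1796, -0.5388).
r_{12} = e_1·c_2 = 0.3592.
u_2 = c_2 − 0.3592·e_1 = (-2.1290, 0.7419, 3.9355, 2.0645, 0.1935).
‖u_2‖ = 4.9871, so e_2 = (-0.4269, 0.1488, 0.7891, 0.4140, 0.0388).
r_{13} = e_1·c_3 = 0.7184; r_{23} = e_2·c_3 = -0.0517.
u_3 = c_3 − 0.7184·e_1 + 0.0517·e_2 = (3.7198, 1.4916, 0.9118, 1.1505, 4.3891).
‖u_3‖ = 6.1222, so e_3 = (0.6076, 0.2436, 0.1489, 0.1879, 0.7169).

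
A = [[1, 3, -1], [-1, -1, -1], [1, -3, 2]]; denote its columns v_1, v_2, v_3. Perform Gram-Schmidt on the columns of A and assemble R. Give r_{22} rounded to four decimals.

v_1 = (1, -1, 1); ‖v_1‖ = 1.7321, so e_1 = (0.5774, -0.5774, 0.5774).
e_1·v_2 = 0.5774·3 + (-0.5774)·(-1) + 0.5774·(-3) = 0.5774.
u_2 = v_2 − 0.5774·e_1 = (2.6667, -0.6667, -3.3333).
r_{22} = ‖u_2‖ = 4.3205.

r_{22} = 4.3205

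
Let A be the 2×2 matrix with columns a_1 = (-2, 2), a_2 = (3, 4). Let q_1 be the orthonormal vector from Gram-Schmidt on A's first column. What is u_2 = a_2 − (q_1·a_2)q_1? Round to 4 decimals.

a_1 = (-2, 2); ‖a_1‖ = 2.8284, so q_1 = (-0.7071, 0.7071).
q_1·a_2 = (-0.7071)·3 + 0.7071·4 = 0.7071.
u_2 = a_2 − 0.7071·q_1 = (3.5000, 3.5000).

u_2 = (3.5000, 3.5000)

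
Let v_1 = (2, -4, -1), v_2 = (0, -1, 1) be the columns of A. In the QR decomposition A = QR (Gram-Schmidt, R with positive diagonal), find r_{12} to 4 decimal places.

r_{12} = 0.6547

v_1 = (2, -4, -1); ‖v_1‖ = 4.5826, so q_1 = (0.4364, -0.8729, -0.2182).
r_{12} = q_1·v_2 = 0.6547.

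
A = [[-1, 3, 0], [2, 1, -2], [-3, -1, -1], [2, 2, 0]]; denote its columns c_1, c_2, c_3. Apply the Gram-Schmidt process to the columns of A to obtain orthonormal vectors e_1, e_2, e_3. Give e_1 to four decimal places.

c_1 = (-1, 2, -3, 2); ‖c_1‖ = 4.2426, so e_1 = (-0.2357, 0.4714, -0.7071, 0.4714).

e_1 = (-0.2357, 0.4714, -0.7071, 0.4714)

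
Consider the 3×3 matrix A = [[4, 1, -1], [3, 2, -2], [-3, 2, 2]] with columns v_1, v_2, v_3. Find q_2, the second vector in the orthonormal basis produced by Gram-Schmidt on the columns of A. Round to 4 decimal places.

v_1 = (4, 3, -3); ‖v_1‖ = 5.8310, so q_1 = (0.6860, 0.5145, -0.5145).
q_1·v_2 = 0.6860·1 + 0.5145·2 + (-0.5145)·2 = 0.6860.
u_2 = v_2 − 0.6860·q_1 = (0.5294, 1.6471, 2.3529).
‖u_2‖ = 2.9205, so q_2 = (0.1813, 0.5640, 0.8057).

q_2 = (0.1813, 0.5640, 0.8057)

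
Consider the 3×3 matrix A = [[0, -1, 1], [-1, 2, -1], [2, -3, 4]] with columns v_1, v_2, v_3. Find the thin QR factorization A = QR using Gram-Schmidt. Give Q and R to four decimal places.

Q = [[0.0000, -0.9129, 0.4082], [-0.4472, 0.3651, 0.8165], [0.8944, 0.1826, 0.4082]], R = [[2.2361, -3.5777, 4.0249], [0.0000, 1.0954, -0.5477], [0.0000, 0.0000, 1.2247]]

v_1 = (0, -1, 2); ‖v_1‖ = 2.2361, so q_1 = (0.0000, -0.4472, 0.8944).
q_1·v_2 = 0.0000·(-1) + (-0.4472)·2 + 0.8944·(-3) = -3.5777.
u_2 = v_2 + 3.5777·q_1 = (-1.0000, 0.4000, 0.2000).
‖u_2‖ = 1.0954, so q_2 = (-0.9129, 0.3651, 0.1826).
q_1·v_3 = 0.0000·1 + (-0.4472)·(-1) + 0.8944·4 = 4.0249; q_2·v_3 = (-0.9129)·1 + 0.3651·(-1) + 0.1826·4 = -0.5477.
u_3 = v_3 − 4.0249·q_1 + 0.5477·q_2 = (0.5000, 1.0000, 0.5000).
‖u_3‖ = 1.2247, so q_3 = (0.4082, 0.8165, 0.4082).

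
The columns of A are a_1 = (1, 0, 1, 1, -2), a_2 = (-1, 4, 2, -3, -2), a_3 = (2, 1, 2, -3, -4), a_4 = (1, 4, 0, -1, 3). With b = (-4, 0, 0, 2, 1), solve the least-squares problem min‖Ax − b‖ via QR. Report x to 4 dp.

a_1 = (1, 0, 1, 1, -2); ‖a_1‖ = 2.6458, so e_1 = (0.3780, 0.0000, 0.3780, 0.3780, -0.7559).
e_1·a_2 = 0.3780·(-1) + 0.0000·4 + 0.3780·2 + 0.3780·(-3) + (-0.7559)·(-2) = 0.7559.
u_2 = a_2 − 0.7559·e_1 = (-1.2857, 4.0000, 1.7143, -3.2857, -1.4286).
‖u_2‖ = 5.7817, so e_2 = (-0.2224, 0.6918, 0.2965, -0.5683, -0.2471).
e_1·a_3 = 0.3780·2 + 0.0000·1 + 0.3780·2 + 0.3780·(-3) + (-0.7559)·(-4) = 3.4017; e_2·a_3 = (-0.2224)·2 + 0.6918·1 + 0.2965·2 + (-0.5683)·(-3) + (-0.2471)·(-4) = 3.5333.
u_3 = a_3 − 3.4017·e_1 − 3.5333·e_2 = (1.5000, -1.4444, -0.3333, -2.2778, -0.5556).
‖u_3‖ = 3.1535, so e_3 = (0.4757, -0.4580, -0.1057, -0.7223, -0.1762).
e_1·a_4 = 0.3780·1 + 0.0000·4 + 0.3780·0 + 0.3780·(-1) + (-0.7559)·3 = -2.2678; e_2·a_4 = (-0.2224)·1 + 0.6918·4 + 0.2965·0 + (-0.5683)·(-1) + (-0.2471)·3 = 2.3720; e_3·a_4 = 0.4757·1 + (-0.4580)·4 + (-0.1057)·0 + (-0.7223)·(-1) + (-0.1762)·3 = -1.1627.
u_4 = a_4 + 2.2678·e_1 − 2.3720·e_2 + 1.1627·e_3 = (2.9377, 1.8264, 0.0309, 0.3653, 1.6670).
‖u_4‖ = 3.8573, so e_4 = (0.7616, 0.4735, 0.0080, 0.0947, 0.4322).
Qᵀb = (-1.5119, -0.4942, -3.5234, -2.4248).
Back-substitute: x_4 = -2.4248/3.8573 = -0.6286.
x_3 = (-3.5234 + 1.1627·(-0.6286))/3.1535 = -1.3491.
x_2 = (-0.4942 − 3.5333·(-1.3491) − 2.3720·(-0.6286))/5.7817 = 0.9969.
x_1 = (-1.5119 − 0.7559·0.9969 − 3.4017·(-1.3491) + 2.2678·(-0.6286))/2.6458 = 0.3395.

x = (0.3395, 0.9969, -1.3491, -0.6286)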